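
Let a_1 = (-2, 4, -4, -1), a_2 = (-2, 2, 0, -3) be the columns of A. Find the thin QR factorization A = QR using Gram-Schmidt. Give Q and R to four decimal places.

a_1 = (-2, 4, -4, -1); ‖a_1‖ = 6.0828, so e_1 = (-0.3288, 0.6576, -0.6576, -0.1644).
e_1·a_2 = (-0.3288)·(-2) + 0.6576·2 + (-0.6576)·0 + (-0.1644)·(-3) = 2.4660.
u_2 = a_2 − 2.4660·e_1 = (-1.1892, 0.3784, 1.6216, -2.5946).
‖u_2‖ = 3.3044, so e_2 = (-0.3599, 0.1145, 0.4907, -0.7852).

Q = [[-0.3288, -0.3599], [0.6576, 0.1145], [-0.6576, 0.4907], [-0.1644, -0.7852]], R = [[6.0828, 2.4660], [0.0000, 3.3044]]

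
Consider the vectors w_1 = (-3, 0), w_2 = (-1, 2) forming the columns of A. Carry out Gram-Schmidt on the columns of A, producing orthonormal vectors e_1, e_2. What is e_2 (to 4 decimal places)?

e_1 = w_1/‖w_1‖ = (-3, 0)/3.0000 = (-1.0000, 0.0000).
r_{12} = e_1·w_2 = 1.0000.
u_2 = w_2 − 1.0000·e_1 = (0.0000, 2.0000).
‖u_2‖ = 2.0000, so e_2 = (0.0000, 1.0000).

e_2 = (0.0000, 1.0000)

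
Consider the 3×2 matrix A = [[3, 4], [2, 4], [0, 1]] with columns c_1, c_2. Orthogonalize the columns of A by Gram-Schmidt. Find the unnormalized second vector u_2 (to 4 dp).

u_2 = (-0.6154, 0.9231, 1.0000)

c_1 = (3, 2, 0); ‖c_1‖ = 3.6056, so q_1 = (0.8321, 0.5547, 0.0000).
q_1·c_2 = 0.8321·4 + 0.5547·4 + 0.0000·1 = 5.5470.
u_2 = c_2 − 5.5470·q_1 = (-0.6154, 0.9231, 1.0000).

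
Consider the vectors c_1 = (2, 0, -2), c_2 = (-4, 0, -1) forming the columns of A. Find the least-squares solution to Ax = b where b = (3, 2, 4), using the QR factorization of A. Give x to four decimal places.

q_1 = c_1/‖c_1‖ = (2, 0, -2)/2.8284 = (0.7071, 0.0000, -0.7071).
r_{12} = q_1·c_2 = -2.1213.
u_2 = c_2 + 2.1213·q_1 = (-2.5000, 0.0000, -2.5000).
‖u_2‖ = 3.5355, so q_2 = (-0.7071, 0.0000, -0.7071).
Qᵀb = (-0.7071, -4.9497).
Back-substitute: x_2 = -4.9497/3.5355 = -1.4000.
x_1 = (-0.7071 + 2.1213·(-1.4000))/2.8284 = -1.3000.

x = (-1.3000, -1.4000)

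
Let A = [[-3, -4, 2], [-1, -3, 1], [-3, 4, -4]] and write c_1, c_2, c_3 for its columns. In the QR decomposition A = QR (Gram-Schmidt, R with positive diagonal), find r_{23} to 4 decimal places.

r_{23} = -4.3653

e_1 = c_1/‖c_1‖ = (-3, -1, -3)/4.3589 = (-0.6882, -0.2294, -0.6882).
r_{12} = e_1·c_2 = 0.6882.
u_2 = c_2 − 0.6882·e_1 = (-3.5263, -2.8421, 4.4737).
‖u_2‖ = 6.3660, so e_2 = (-0.5539, -0.4464, 0.7027).
r_{23} = e_2·c_3 = -4.3653.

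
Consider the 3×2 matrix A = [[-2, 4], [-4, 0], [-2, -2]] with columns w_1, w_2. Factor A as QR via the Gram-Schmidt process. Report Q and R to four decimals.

Q = [[-0.4082, 0.8339], [-0.8165, -0.1516], [-0.4082, -0.5307]], R = [[4.8990, -0.8165], [0.0000, 4.3970]]

q_1 = w_1/‖w_1‖ = (-2, -4, -2)/4.8990 = (-0.4082, -0.8165, -0.4082).
r_{12} = q_1·w_2 = -0.8165.
u_2 = w_2 + 0.8165·q_1 = (3.6667, -0.6667, -2.3333).
‖u_2‖ = 4.3970, so q_2 = (0.8339, -0.1516, -0.5307).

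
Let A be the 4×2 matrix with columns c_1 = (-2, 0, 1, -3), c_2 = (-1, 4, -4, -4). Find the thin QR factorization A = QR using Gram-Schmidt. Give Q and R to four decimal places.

c_1 = (-2, 0, 1, -3); ‖c_1‖ = 3.7417, so q_1 = (-0.5345, 0.0000, 0.2673, -0.8018).
q_1·c_2 = (-0.5345)·(-1) + 0.0000·4 + 0.2673·(-4) + (-0.8018)·(-4) = 2.6726.
u_2 = c_2 − 2.6726·q_1 = (0.4286, 4.0000, -4.7143, -1.8571).
‖u_2‖ = 6.4697, so q_2 = (0.0662, 0.6183, -0.7287, -0.2871).

Q = [[-0.5345, 0.0662], [0.0000, 0.6183], [0.2673, -0.7287], [-0.8018, -0.2871]], R = [[3.7417, 2.6726], [0.0000, 6.4697]]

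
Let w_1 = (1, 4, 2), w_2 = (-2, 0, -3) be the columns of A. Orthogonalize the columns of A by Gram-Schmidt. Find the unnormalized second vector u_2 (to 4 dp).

u_2 = (-1.6190, 1.5238, -2.2381)

w_1 = (1, 4, 2); ‖w_1‖ = 4.5826, so e_1 = (0.2182, 0.8729, 0.4364).
e_1·w_2 = 0.2182·(-2) + 0.8729·0 + 0.4364·(-3) = -1.7457.
u_2 = w_2 + 1.7457·e_1 = (-1.6190, 1.5238, -2.2381).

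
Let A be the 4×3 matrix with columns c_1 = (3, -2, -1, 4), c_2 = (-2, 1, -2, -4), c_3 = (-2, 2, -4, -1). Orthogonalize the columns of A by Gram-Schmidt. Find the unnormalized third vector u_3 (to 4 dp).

c_1 = (3, -2, -1, 4); ‖c_1‖ = 5.4772, so e_1 = (0.5477, -0.3651, -0.1826, 0.7303).
e_1·c_2 = 0.5477·(-2) + (-0.3651)·1 + (-0.1826)·(-2) + 0.7303·(-4) = -4.0166.
u_2 = c_2 + 4.0166·e_1 = (0.2000, -0.4667, -2.7333, -1.0667).
‖u_2‖ = 2.9777, so e_2 = (0.0672, -0.1567, -0.9179, -0.3582).
e_1·c_3 = 0.5477·(-2) + (-0.3651)·2 + (-0.1826)·(-4) + 0.7303·(-1) = -1.8257; e_2·c_3 = 0.0672·(-2) + (-0.1567)·2 + (-0.9179)·(-4) + (-0.3582)·(-1) = 3.5822.
u_3 = c_3 + 1.8257·e_1 − 3.5822·e_2 = (-1.2406, 1.8947, -1.0451, 1.6165).

u_3 = (-1.2406, 1.8947, -1.0451, 1.6165)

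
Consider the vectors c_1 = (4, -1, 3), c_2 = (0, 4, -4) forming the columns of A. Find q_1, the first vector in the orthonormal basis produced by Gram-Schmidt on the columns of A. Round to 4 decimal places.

q_1 = (0.7845, -0.1961, 0.5883)

c_1 = (4, -1, 3); ‖c_1‖ = 5.0990, so q_1 = (0.7845, -0.1961, 0.5883).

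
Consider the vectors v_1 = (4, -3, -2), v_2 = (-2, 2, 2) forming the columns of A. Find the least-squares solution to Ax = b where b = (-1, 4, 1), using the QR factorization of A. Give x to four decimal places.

x = (0.0000, 1.0000)

e_1 = v_1/‖v_1‖ = (4, -3, -2)/5.3852 = (0.7428, -0.5571, -0.3714).
r_{12} = e_1·v_2 = -3.3425.
u_2 = v_2 + 3.3425·e_1 = (0.4828, 0.1379, 0.7586).
‖u_2‖ = 0.9097, so e_2 = (0.5307, 0.1516, 0.8339).
Qᵀb = (-3.3425, 0.9097).
Back-substitute: x_2 = 0.9097/0.9097 = 1.0000.
x_1 = (-3.3425 + 3.3425·1.0000)/5.3852 = 0.0000.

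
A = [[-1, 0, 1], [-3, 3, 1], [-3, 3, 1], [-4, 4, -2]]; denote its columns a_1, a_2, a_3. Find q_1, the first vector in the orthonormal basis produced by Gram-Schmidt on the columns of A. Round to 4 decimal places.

q_1 = (-0.1690, -0.5071, -0.5071, -0.6761)

a_1 = (-1, -3, -3, -4); ‖a_1‖ = 5.9161, so q_1 = (-0.1690, -0.5071, -0.5071, -0.6761).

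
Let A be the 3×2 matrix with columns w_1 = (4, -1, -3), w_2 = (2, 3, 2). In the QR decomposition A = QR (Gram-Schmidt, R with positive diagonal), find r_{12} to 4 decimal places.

e_1 = w_1/‖w_1‖ = (4, -1, -3)/5.0990 = (0.7845, -0.1961, -0.5883).
r_{12} = e_1·w_2 = -0.1961.

r_{12} = -0.1961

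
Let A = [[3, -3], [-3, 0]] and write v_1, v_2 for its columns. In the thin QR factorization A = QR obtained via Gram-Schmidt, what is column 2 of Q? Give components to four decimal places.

e_2 = (-0.7071, -0.7071)

v_1 = (3, -3); ‖v_1‖ = 4.2426, so e_1 = (0.7071, -0.7071).
e_1·v_2 = 0.7071·(-3) + (-0.7071)·0 = -2.1213.
u_2 = v_2 + 2.1213·e_1 = (-1.5000, -1.5000).
‖u_2‖ = 2.1213, so e_2 = (-0.7071, -0.7071).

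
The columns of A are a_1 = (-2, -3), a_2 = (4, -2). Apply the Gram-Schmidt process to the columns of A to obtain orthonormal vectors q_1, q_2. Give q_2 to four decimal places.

a_1 = (-2, -3); ‖a_1‖ = 3.6056, so q_1 = (-0.5547, -0.8321).
q_1·a_2 = (-0.5547)·4 + (-0.8321)·(-2) = -0.5547.
u_2 = a_2 + 0.5547·q_1 = (3.6923, -2.4615).
‖u_2‖ = 4.4376, so q_2 = (0.8321, -0.5547).

q_2 = (0.8321, -0.5547)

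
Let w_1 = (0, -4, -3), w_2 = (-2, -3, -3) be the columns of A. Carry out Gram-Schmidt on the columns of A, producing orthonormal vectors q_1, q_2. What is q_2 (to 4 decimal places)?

q_2 = (-0.9578, 0.1724, -0.2299)

w_1 = (0, -4, -3); ‖w_1‖ = 5.0000, so q_1 = (0.0000, -0.8000, -0.6000).
q_1·w_2 = 0.0000·(-2) + (-0.8000)·(-3) + (-0.6000)·(-3) = 4.2000.
u_2 = w_2 − 4.2000·q_1 = (-2.0000, 0.3600, -0.4800).
‖u_2‖ = 2.0881, so q_2 = (-0.9578, 0.1724, -0.2299).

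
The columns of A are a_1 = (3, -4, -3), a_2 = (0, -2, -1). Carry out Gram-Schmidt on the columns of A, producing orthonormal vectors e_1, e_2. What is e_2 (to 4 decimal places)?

a_1 = (3, -4, -3); ‖a_1‖ = 5.8310, so e_1 = (0.5145, -0.6860, -0.5145).
e_1·a_2 = 0.5145·0 + (-0.6860)·(-2) + (-0.5145)·(-1) = 1.8865.
u_2 = a_2 − 1.8865·e_1 = (-0.9706, -0.7059, -0.0294).
‖u_2‖ = 1.2005, so e_2 = (-0.8085, -0.5880, -0.0245).

e_2 = (-0.8085, -0.5880, -0.0245)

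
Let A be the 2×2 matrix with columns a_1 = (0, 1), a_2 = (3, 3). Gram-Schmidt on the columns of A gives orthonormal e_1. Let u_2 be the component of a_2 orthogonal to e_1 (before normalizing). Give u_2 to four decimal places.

a_1 = (0, 1); ‖a_1‖ = 1.0000, so e_1 = (0.0000, 1.0000).
e_1·a_2 = 0.0000·3 + 1.0000·3 = 3.0000.
u_2 = a_2 − 3.0000·e_1 = (3.0000, 0.0000).

u_2 = (3.0000, 0.0000)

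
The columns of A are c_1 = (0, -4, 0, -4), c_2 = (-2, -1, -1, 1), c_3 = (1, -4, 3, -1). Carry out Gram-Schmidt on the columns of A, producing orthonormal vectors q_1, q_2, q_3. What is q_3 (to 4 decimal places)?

q_3 = (0.1148, -0.4785, 0.7273, 0.4785)

q_1 = c_1/‖c_1‖ = (0, -4, 0, -4)/5.6569 = (0.0000, -0.7071, 0.0000, -0.7071).
r_{12} = q_1·c_2 = 0.0000.
u_2 = c_2 + 0.0000·q_1 = (-2.0000, -1.0000, -1.0000, 1.0000).
‖u_2‖ = 2.6458, so q_2 = (-0.7559, -0.3780, -0.3780, 0.3780).
r_{13} = q_1·c_3 = 3.5355; r_{23} = q_2·c_3 = -0.7559.
u_3 = c_3 − 3.5355·q_1 + 0.7559·q_2 = (0.4286, -1.7857, 2.7143, 1.7857).
‖u_3‖ = 3.7321, so q_3 = (0.1148, -0.4785, 0.7273, 0.4785).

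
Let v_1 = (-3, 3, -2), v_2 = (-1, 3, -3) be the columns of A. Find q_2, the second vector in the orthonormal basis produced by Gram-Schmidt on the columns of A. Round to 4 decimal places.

q_2 = (0.7037, 0.2639, -0.6597)

q_1 = v_1/‖v_1‖ = (-3, 3, -2)/4.6904 = (-0.6396, 0.6396, -0.4264).
r_{12} = q_1·v_2 = 3.8376.
u_2 = v_2 − 3.8376·q_1 = (1.4545, 0.5455, -1.3636).
‖u_2‖ = 2.0671, so q_2 = (0.7037, 0.2639, -0.6597).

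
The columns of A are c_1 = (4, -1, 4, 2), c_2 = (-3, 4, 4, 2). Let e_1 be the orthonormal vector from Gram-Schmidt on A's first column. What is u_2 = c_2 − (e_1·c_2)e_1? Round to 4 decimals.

u_2 = (-3.4324, 4.1081, 3.5676, 1.7838)

e_1 = c_1/‖c_1‖ = (4, -1, 4, 2)/6.0828 = (0.6576, -0.1644, 0.6576, 0.3288).
r_{12} = e_1·c_2 = 0.6576.
u_2 = c_2 − 0.6576·e_1 = (-3.4324, 4.1081, 3.5676, 1.7838).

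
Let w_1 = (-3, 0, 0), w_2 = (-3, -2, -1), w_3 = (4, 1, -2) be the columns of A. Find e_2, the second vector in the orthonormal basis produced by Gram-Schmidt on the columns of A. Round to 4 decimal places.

w_1 = (-3, 0, 0); ‖w_1‖ = 3.0000, so e_1 = (-1.0000, 0.0000, 0.0000).
e_1·w_2 = (-1.0000)·(-3) + 0.0000·(-2) + 0.0000·(-1) = 3.0000.
u_2 = w_2 − 3.0000·e_1 = (0.0000, -2.0000, -1.0000).
‖u_2‖ = 2.2361, so e_2 = (0.0000, -0.8944, -0.4472).

e_2 = (0.0000, -0.8944, -0.4472)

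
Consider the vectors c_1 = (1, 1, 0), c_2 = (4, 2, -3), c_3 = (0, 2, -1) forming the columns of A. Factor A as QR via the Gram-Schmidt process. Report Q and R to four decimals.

c_1 = (1, 1, 0); ‖c_1‖ = 1.4142, so e_1 = (0.7071, 0.7071, 0.0000).
e_1·c_2 = 0.7071·4 + 0.7071·2 + 0.0000·(-3) = 4.2426.
u_2 = c_2 − 4.2426·e_1 = (1.0000, -1.0000, -3.0000).
‖u_2‖ = 3.3166, so e_2 = (0.3015, -0.3015, -0.9045).
e_1·c_3 = 0.7071·0 + 0.7071·2 + 0.0000·(-1) = 1.4142; e_2·c_3 = 0.3015·0 + (-0.3015)·2 + (-0.9045)·(-1) = 0.3015.
u_3 = c_3 − 1.4142·e_1 − 0.3015·e_2 = (-1.0909, 1.0909, -0.7273).
‖u_3‖ = 1.7056, so e_3 = (-0.6396, 0.6396, -0.4264).

Q = [[0.7071, 0.3015, -0.6396], [0.7071, -0.3015, 0.6396], [0.0000, -0.9045, -0.4264]], R = [[1.4142, 4.2426, 1.4142], [0.0000, 3.3166, 0.3015], [0.0000, 0.0000, 1.7056]]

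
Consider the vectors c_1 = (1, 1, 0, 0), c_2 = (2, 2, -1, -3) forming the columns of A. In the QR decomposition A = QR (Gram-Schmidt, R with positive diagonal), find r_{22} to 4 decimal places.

r_{22} = 3.1623

q_1 = c_1/‖c_1‖ = (1, 1, 0, 0)/1.4142 = (0.7071, 0.7071, 0.0000, 0.0000).
r_{12} = q_1·c_2 = 2.8284.
u_2 = c_2 − 2.8284·q_1 = (0.0000, 0.0000, -1.0000, -3.0000).
r_{22} = ‖u_2‖ = 3.1623.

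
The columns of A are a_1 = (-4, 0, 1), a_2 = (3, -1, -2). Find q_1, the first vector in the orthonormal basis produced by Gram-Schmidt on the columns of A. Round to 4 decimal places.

q_1 = (-0.9701, 0.0000, 0.2425)

a_1 = (-4, 0, 1); ‖a_1‖ = 4.1231, so q_1 = (-0.9701, 0.0000, 0.2425).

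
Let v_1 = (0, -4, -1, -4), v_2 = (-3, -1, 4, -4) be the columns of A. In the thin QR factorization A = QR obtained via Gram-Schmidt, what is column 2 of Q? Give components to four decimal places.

v_1 = (0, -4, -1, -4); ‖v_1‖ = 5.7446, so e_1 = (0.0000, -0.6963, -0.1741, -0.6963).
e_1·v_2 = 0.0000·(-3) + (-0.6963)·(-1) + (-0.1741)·4 + (-0.6963)·(-4) = 2.7852.
u_2 = v_2 − 2.7852·e_1 = (-3.0000, 0.9394, 4.4848, -2.0606).
‖u_2‖ = 5.8517, so e_2 = (-0.5127, 0.1605, 0.7664, -0.3521).

e_2 = (-0.5127, 0.1605, 0.7664, -0.3521)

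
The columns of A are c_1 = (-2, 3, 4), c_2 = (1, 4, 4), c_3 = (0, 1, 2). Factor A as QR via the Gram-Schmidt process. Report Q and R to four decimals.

c_1 = (-2, 3, 4); ‖c_1‖ = 5.3852, so q_1 = (-0.3714, 0.5571, 0.7428).
q_1·c_2 = (-0.3714)·1 + 0.5571·4 + 0.7428·4 = 4.8281.
u_2 = c_2 − 4.8281·q_1 = (2.7931, 1.3103, 0.4138).
‖u_2‖ = 3.1128, so q_2 = (0.8973, 0.4210, 0.1329).
q_1·c_3 = (-0.3714)·0 + 0.5571·1 + 0.7428·2 = 2.0426; q_2·c_3 = 0.8973·0 + 0.4210·1 + 0.1329·2 = 0.6868.
u_3 = c_3 − 2.0426·q_1 − 0.6868·q_2 = (0.1423, -0.4270, 0.3915).
‖u_3‖ = 0.5965, so q_3 = (0.2386, -0.7159, 0.6562).

Q = [[-0.3714, 0.8973, 0.2386], [0.5571, 0.4210, -0.7159], [0.7428, 0.1329, 0.6562]], R = [[5.3852, 4.8281, 2.0426], [0.0000, 3.1128, 0.6868], [0.0000, 0.0000, 0.5965]]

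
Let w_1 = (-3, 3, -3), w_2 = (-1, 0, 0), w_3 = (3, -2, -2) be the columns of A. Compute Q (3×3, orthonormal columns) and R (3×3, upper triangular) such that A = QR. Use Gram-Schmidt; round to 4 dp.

Q = [[-0.5774, -0.8165, 0.0000], [0.5774, -0.4082, -0.7071], [-0.5774, 0.4082, -0.7071]], R = [[5.1962, 0.5774, -1.7321], [0.0000, 0.8165, -2.4495], [0.0000, 0.0000, 2.8284]]

e_1 = w_1/‖w_1‖ = (-3, 3, -3)/5.1962 = (-0.5774, 0.5774, -0.5774).
r_{12} = e_1·w_2 = 0.5774.
u_2 = w_2 − 0.5774·e_1 = (-0.6667, -0.3333, 0.3333).
‖u_2‖ = 0.8165, so e_2 = (-0.8165, -0.4082, 0.4082).
r_{13} = e_1·w_3 = -1.7321; r_{23} = e_2·w_3 = -2.4495.
u_3 = w_3 + 1.7321·e_1 + 2.4495·e_2 = (0.0000, -2.0000, -2.0000).
‖u_3‖ = 2.8284, so e_3 = (0.0000, -0.7071, -0.7071).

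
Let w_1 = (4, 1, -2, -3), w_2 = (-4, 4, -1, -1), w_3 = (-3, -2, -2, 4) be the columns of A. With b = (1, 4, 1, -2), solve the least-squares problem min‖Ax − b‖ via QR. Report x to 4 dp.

x = (0.0269, 0.4258, -0.6442)

w_1 = (4, 1, -2, -3); ‖w_1‖ = 5.4772, so q_1 = (0.7303, 0.1826, -0.3651, -0.5477).
q_1·w_2 = 0.7303·(-4) + 0.1826·4 + (-0.3651)·(-1) + (-0.5477)·(-1) = -1.2780.
u_2 = w_2 + 1.2780·q_1 = (-3.0667, 4.2333, -1.4667, -1.7000).
‖u_2‖ = 5.6892, so q_2 = (-0.5390, 0.7441, -0.2578, -0.2988).
q_1·w_3 = 0.7303·(-3) + 0.1826·(-2) + (-0.3651)·(-2) + (-0.5477)·4 = -4.0166; q_2·w_3 = (-0.5390)·(-3) + 0.7441·(-2) + (-0.2578)·(-2) + (-0.2988)·4 = -0.5508.
u_3 = w_3 + 4.0166·q_1 + 0.5508·q_2 = (-0.3635, -0.8568, -3.6087, 1.6354).
‖u_3‖ = 4.0698, so q_3 = (-0.0893, -0.2105, -0.8867, 0.4018).
Qᵀb = (2.1909, 2.7772, -2.6219).
Back-substitute: x_3 = -2.6219/4.0698 = -0.6442.
x_2 = (2.7772 + 0.5508·(-0.6442))/5.6892 = 0.4258.
x_1 = (2.1909 + 1.2780·0.4258 + 4.0166·(-0.6442))/5.4772 = 0.0269.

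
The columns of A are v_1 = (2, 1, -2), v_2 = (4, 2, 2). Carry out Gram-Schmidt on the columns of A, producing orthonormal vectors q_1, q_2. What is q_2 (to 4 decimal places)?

q_2 = (0.5963, 0.2981, 0.7454)

v_1 = (2, 1, -2); ‖v_1‖ = 3.0000, so q_1 = (0.6667, 0.3333, -0.6667).
q_1·v_2 = 0.6667·4 + 0.3333·2 + (-0.6667)·2 = 2.0000.
u_2 = v_2 − 2.0000·q_1 = (2.6667, 1.3333, 3.3333).
‖u_2‖ = 4.4721, so q_2 = (0.5963, 0.2981, 0.7454).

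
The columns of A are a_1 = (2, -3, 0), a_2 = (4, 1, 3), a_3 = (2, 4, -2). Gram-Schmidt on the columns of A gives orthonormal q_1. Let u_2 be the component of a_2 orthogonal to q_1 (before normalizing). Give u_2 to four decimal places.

u_2 = (3.2308, 2.1538, 3.0000)

a_1 = (2, -3, 0); ‖a_1‖ = 3.6056, so q_1 = (0.5547, -0.8321, 0.0000).
q_1·a_2 = 0.5547·4 + (-0.8321)·1 + 0.0000·3 = 1.3868.
u_2 = a_2 − 1.3868·q_1 = (3.2308, 2.1538, 3.0000).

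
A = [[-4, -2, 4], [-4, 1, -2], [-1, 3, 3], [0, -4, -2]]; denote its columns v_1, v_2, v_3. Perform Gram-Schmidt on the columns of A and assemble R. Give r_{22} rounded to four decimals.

v_1 = (-4, -4, -1, 0); ‖v_1‖ = 5.7446, so e_1 = (-0.6963, -0.6963, -0.1741, 0.0000).
e_1·v_2 = (-0.6963)·(-2) + (-0.6963)·1 + (-0.1741)·3 + 0.0000·(-4) = 0.1741.
u_2 = v_2 − 0.1741·e_1 = (-1.8788, 1.1212, 3.0303, -4.0000).
r_{22} = ‖u_2‖ = 5.4745.

r_{22} = 5.4745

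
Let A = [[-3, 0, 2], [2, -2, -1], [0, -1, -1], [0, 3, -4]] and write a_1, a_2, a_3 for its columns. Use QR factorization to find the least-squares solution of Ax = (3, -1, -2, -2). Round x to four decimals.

a_1 = (-3, 2, 0, 0); ‖a_1‖ = 3.6056, so q_1 = (-0.8321, 0.5547, 0.0000, 0.0000).
q_1·a_2 = (-0.8321)·0 + 0.5547·(-2) + 0.0000·(-1) + 0.0000·3 = -1.1094.
u_2 = a_2 + 1.1094·q_1 = (-0.9231, -1.3846, -1.0000, 3.0000).
‖u_2‖ = 3.5734, so q_2 = (-0.2583, -0.3875, -0.2798, 0.8395).
q_1·a_3 = (-0.8321)·2 + 0.5547·(-1) + 0.0000·(-1) + 0.0000·(-4) = -2.2188; q_2·a_3 = (-0.2583)·2 + (-0.3875)·(-1) + (-0.2798)·(-1) + 0.8395·(-4) = -3.2075.
u_3 = a_3 + 2.2188·q_1 + 3.2075·q_2 = (-0.6747, -1.0120, -1.8976, -1.3072).
‖u_3‖ = 2.6056, so q_3 = (-0.2589, -0.3884, -0.7283, -0.5017).
Qᵀb = (-3.0509, -1.5069, 2.0715).
Back-substitute: x_3 = 2.0715/2.6056 = 0.7950.
x_2 = (-1.5069 + 3.2075·0.7950)/3.5734 = 0.2919.
x_1 = (-3.0509 + 1.1094·0.2919 + 2.2188·0.7950)/3.6056 = -0.2671.

x = (-0.2671, 0.2919, 0.7950)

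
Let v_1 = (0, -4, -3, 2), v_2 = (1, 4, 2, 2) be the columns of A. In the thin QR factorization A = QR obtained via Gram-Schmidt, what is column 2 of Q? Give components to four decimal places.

q_1 = v_1/‖v_1‖ = (0, -4, -3, 2)/5.3852 = (0.0000, -0.7428, -0.5571, 0.3714).
r_{12} = q_1·v_2 = -3.3425.
u_2 = v_2 + 3.3425·q_1 = (1.0000, 1.5172, 0.1379, 3.2414).
‖u_2‖ = 3.7185, so q_2 = (0.2689, 0.4080, 0.0371, 0.8717).

q_2 = (0.2689, 0.4080, 0.0371, 0.8717)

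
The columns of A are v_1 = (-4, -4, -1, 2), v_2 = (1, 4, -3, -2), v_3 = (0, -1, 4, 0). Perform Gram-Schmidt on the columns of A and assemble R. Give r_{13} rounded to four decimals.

v_1 = (-4, -4, -1, 2); ‖v_1‖ = 6.0828, so e_1 = (-0.6576, -0.6576, -0.1644, 0.3288).
r_{13} = e_1·v_3 = 0.0000.

r_{13} = 0.0000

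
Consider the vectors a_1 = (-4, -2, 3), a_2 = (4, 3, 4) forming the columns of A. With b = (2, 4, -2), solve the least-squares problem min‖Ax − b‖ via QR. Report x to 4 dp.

x = (-0.7181, 0.1175)

a_1 = (-4, -2, 3); ‖a_1‖ = 5.3852, so e_1 = (-0.7428, -0.3714, 0.5571).
e_1·a_2 = (-0.7428)·4 + (-0.3714)·3 + 0.5571·4 = -1.8570.
u_2 = a_2 + 1.8570·e_1 = (2.6207, 2.3103, 5.0345).
‖u_2‖ = 6.1279, so e_2 = (0.4277, 0.3770, 0.8216).
Qᵀb = (-4.0853, 0.7203).
Back-substitute: x_2 = 0.7203/6.1279 = 0.1175.
x_1 = (-4.0853 + 1.8570·0.1175)/5.3852 = -0.7181.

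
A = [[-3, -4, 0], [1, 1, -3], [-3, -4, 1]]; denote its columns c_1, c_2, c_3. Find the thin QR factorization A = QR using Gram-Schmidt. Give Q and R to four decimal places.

q_1 = c_1/‖c_1‖ = (-3, 1, -3)/4.3589 = (-0.6882, 0.2294, -0.6882).
r_{12} = q_1·c_2 = 5.7354.
u_2 = c_2 − 5.7354·q_1 = (-0.0526, -0.3158, -0.0526).
‖u_2‖ = 0.3244, so q_2 = (-0.1622, -0.9733, -0.1622).
r_{13} = q_1·c_3 = -1.3765; r_{23} = q_2·c_3 = 2.7578.
u_3 = c_3 + 1.3765·q_1 − 2.7578·q_2 = (-0.5000, 0.0000, 0.5000).
‖u_3‖ = 0.7071, so q_3 = (-0.7071, 0.0000, 0.7071).

Q = [[-0.6882, -0.1622, -0.7071], [0.2294, -0.9733, 0.0000], [-0.6882, -0.1622, 0.7071]], R = [[4.3589, 5.7354, -1.3765], [0.0000, 0.3244, 2.7578], [0.0000, 0.0000, 0.7071]]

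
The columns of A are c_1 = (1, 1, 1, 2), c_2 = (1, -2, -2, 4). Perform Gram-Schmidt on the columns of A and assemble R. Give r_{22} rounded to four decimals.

r_{22} = 4.6291

e_1 = c_1/‖c_1‖ = (1, 1, 1, 2)/2.6458 = (0.3780, 0.3780, 0.3780, 0.7559).
r_{12} = e_1·c_2 = 1.8898.
u_2 = c_2 − 1.8898·e_1 = (0.2857, -2.7143, -2.7143, 2.5714).
r_{22} = ‖u_2‖ = 4.6291.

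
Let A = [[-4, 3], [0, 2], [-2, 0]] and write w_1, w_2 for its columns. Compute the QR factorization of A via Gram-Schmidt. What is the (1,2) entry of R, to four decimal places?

r_{12} = -2.6833

w_1 = (-4, 0, -2); ‖w_1‖ = 4.4721, so q_1 = (-0.8944, 0.0000, -0.4472).
r_{12} = q_1·w_2 = -2.6833.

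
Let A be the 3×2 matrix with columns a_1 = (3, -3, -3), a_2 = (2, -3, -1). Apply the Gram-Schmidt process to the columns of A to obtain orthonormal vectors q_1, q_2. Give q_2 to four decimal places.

q_2 = (0.0000, -0.7071, 0.7071)

a_1 = (3, -3, -3); ‖a_1‖ = 5.1962, so q_1 = (0.5774, -0.5774, -0.5774).
q_1·a_2 = 0.5774·2 + (-0.5774)·(-3) + (-0.5774)·(-1) = 3.4641.
u_2 = a_2 − 3.4641·q_1 = (0.0000, -1.0000, 1.0000).
‖u_2‖ = 1.4142, so q_2 = (0.0000, -0.7071, 0.7071).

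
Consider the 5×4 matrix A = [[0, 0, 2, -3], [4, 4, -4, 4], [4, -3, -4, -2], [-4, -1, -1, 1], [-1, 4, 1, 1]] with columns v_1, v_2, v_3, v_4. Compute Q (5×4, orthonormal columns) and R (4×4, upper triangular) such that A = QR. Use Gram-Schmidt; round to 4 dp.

Q = [[0.0000, 0.0000, 0.4410, -0.6455], [0.5714, 0.5690, -0.4255, 0.0952], [0.5714, -0.5153, -0.3008, -0.4841], [-0.5714, -0.1043, -0.7306, -0.2582], [-0.1429, 0.6323, 0.0173, -0.5228]], R = [[7.0000, 0.5714, -4.1429, 0.4286], [0.0000, 6.4555, 0.5216, 3.8347], [0.0000, 0.0000, 4.5348, -3.1368], [0.0000, 0.0000, 0.0000, 2.5043]]

v_1 = (0, 4, 4, -4, -1); ‖v_1‖ = 7.0000, so e_1 = (0.0000, 0.5714, 0.5714, -0.5714, -0.1429).
e_1·v_2 = 0.0000·0 + 0.5714·4 + 0.5714·(-3) + (-0.5714)·(-1) + (-0.1429)·4 = 0.5714.
u_2 = v_2 − 0.5714·e_1 = (0.0000, 3.6735, -3.3265, -0.6735, 4.0816).
‖u_2‖ = 6.4555, so e_2 = (0.0000, 0.5690, -0.5153, -0.1043, 0.6323).
e_1·v_3 = 0.0000·2 + 0.5714·(-4) + 0.5714·(-4) + (-0.5714)·(-1) + (-0.1429)·1 = -4.1429; e_2·v_3 = 0.0000·2 + 0.5690·(-4) + (-0.5153)·(-4) + (-0.1043)·(-1) + 0.6323·1 = 0.5216.
u_3 = v_3 + 4.1429·e_1 − 0.5216·e_2 = (2.0000, -1.9295, -1.3639, -3.3129, 0.0784).
‖u_3‖ = 4.5348, so e_3 = (0.4410, -0.4255, -0.3008, -0.7306, 0.0173).
e_1·v_4 = 0.0000·(-3) + 0.5714·4 + 0.5714·(-2) + (-0.5714)·1 + (-0.1429)·1 = 0.4286; e_2·v_4 = 0.0000·(-3) + 0.5690·4 + (-0.5153)·(-2) + (-0.1043)·1 + 0.6323·1 = 3.8347; e_3·v_4 = 0.4410·(-3) + (-0.4255)·4 + (-0.3008)·(-2) + (-0.7306)·1 + 0.0173·1 = -3.1368.
u_4 = v_4 − 0.4286·e_1 − 3.8347·e_2 + 3.1368·e_3 = (-1.6166, 0.2383, -1.2122, -0.6466, -1.3092).
‖u_4‖ = 2.5043, so e_4 = (-0.6455, 0.0952, -0.4841, -0.2582, -0.5228).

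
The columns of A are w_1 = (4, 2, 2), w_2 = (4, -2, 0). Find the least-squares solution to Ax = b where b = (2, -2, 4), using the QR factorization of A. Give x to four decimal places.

x = (0.2857, 0.4286)

q_1 = w_1/‖w_1‖ = (4, 2, 2)/4.8990 = (0.8165, 0.4082, 0.4082).
r_{12} = q_1·w_2 = 2.4495.
u_2 = w_2 − 2.4495·q_1 = (2.0000, -3.0000, -1.0000).
‖u_2‖ = 3.7417, so q_2 = (0.5345, -0.8018, -0.2673).
Qᵀb = (2.4495, 1.6036).
Back-substitute: x_2 = 1.6036/3.7417 = 0.4286.
x_1 = (2.4495 − 2.4495·0.4286)/4.8990 = 0.2857.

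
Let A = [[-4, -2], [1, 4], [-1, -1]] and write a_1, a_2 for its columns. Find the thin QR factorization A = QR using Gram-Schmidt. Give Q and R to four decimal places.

q_1 = a_1/‖a_1‖ = (-4, 1, -1)/4.2426 = (-0.9428, 0.2357, -0.2357).
r_{12} = q_1·a_2 = 3.0641.
u_2 = a_2 − 3.0641·q_1 = (0.8889, 3.2778, -0.2778).
‖u_2‖ = 3.4075, so q_2 = (0.2609, 0.9619, -0.0815).

Q = [[-0.9428, 0.2609], [0.2357, 0.9619], [-0.2357, -0.0815]], R = [[4.2426, 3.0641], [0.0000, 3.4075]]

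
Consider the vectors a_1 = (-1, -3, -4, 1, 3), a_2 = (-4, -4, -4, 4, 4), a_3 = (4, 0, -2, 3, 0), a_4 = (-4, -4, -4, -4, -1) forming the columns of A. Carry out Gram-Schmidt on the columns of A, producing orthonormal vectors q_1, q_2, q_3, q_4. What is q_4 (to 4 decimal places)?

q_4 = (-0.1839, -0.3066, -0.3679, 0.0000, -0.8584)

a_1 = (-1, -3, -4, 1, 3); ‖a_1‖ = 6.0000, so q_1 = (-0.1667, -0.5000, -0.6667, 0.1667, 0.5000).
q_1·a_2 = (-0.1667)·(-4) + (-0.5000)·(-4) + (-0.6667)·(-4) + 0.1667·4 + 0.5000·4 = 8.0000.
u_2 = a_2 − 8.0000·q_1 = (-2.6667, 0.0000, 1.3333, 2.6667, 0.0000).
‖u_2‖ = 4.0000, so q_2 = (-0.6667, 0.0000, 0.3333, 0.6667, 0.0000).
q_1·a_3 = (-0.1667)·4 + (-0.5000)·0 + (-0.6667)·(-2) + 0.1667·3 + 0.5000·0 = 1.1667; q_2·a_3 = (-0.6667)·4 + 0.0000·0 + 0.3333·(-2) + 0.6667·3 + 0.0000·0 = -1.3333.
u_3 = a_3 − 1.1667·q_1 + 1.3333·q_2 = (3.3056, 0.5833, -0.7778, 3.6944, -0.5833).
‖u_3‖ = 5.0854, so q_3 = (0.6500, 0.1147, -0.1529, 0.7265, -0.1147).
q_1·a_4 = (-0.1667)·(-4) + (-0.5000)·(-4) + (-0.6667)·(-4) + 0.1667·(-4) + 0.5000·(-1) = 4.1667; q_2·a_4 = (-0.6667)·(-4) + 0.0000·(-4) + 0.3333·(-4) + 0.6667·(-4) + 0.0000·(-1) = -1.3333; q_3·a_4 = 0.6500·(-4) + 0.1147·(-4) + (-0.1529)·(-4) + 0.7265·(-4) + (-0.1147)·(-1) = -5.2383.
u_4 = a_4 − 4.1667·q_1 + 1.3333·q_2 + 5.2383·q_3 = (-0.7895, -1.3158, -1.5789, 0.0000, -3.6842).
‖u_4‖ = 4.2920, so q_4 = (-0.1839, -0.3066, -0.3679, 0.0000, -0.8584).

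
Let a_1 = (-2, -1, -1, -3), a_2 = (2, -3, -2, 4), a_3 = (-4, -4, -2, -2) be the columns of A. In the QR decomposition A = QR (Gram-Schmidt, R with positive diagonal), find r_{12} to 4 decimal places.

r_{12} = -2.8402

a_1 = (-2, -1, -1, -3); ‖a_1‖ = 3.8730, so e_1 = (-0.5164, -0.2582, -0.2582, -0.7746).
r_{12} = e_1·a_2 = -2.8402.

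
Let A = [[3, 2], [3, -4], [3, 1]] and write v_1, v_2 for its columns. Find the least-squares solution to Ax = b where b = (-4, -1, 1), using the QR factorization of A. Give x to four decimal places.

v_1 = (3, 3, 3); ‖v_1‖ = 5.1962, so e_1 = (0.5774, 0.5774, 0.5774).
e_1·v_2 = 0.5774·2 + 0.5774·(-4) + 0.5774·1 = -0.5774.
u_2 = v_2 + 0.5774·e_1 = (2.3333, -3.6667, 1.3333).
‖u_2‖ = 4.5461, so e_2 = (0.5133, -0.8066, 0.2933).
Qᵀb = (-2.3094, -0.9532).
Back-substitute: x_2 = -0.9532/4.5461 = -0.2097.
x_1 = (-2.3094 + 0.5774·(-0.2097))/5.1962 = -0.4677.

x = (-0.4677, -0.2097)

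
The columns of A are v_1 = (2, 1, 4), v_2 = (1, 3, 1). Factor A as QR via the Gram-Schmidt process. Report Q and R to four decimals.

Q = [[0.4364, 0.0535], [0.2182, 0.9621], [0.8729, -0.2673]], R = [[4.5826, 1.9640], [0.0000, 2.6726]]

v_1 = (2, 1, 4); ‖v_1‖ = 4.5826, so q_1 = (0.4364, 0.2182, 0.8729).
q_1·v_2 = 0.4364·1 + 0.2182·3 + 0.8729·1 = 1.9640.
u_2 = v_2 − 1.9640·q_1 = (0.1429, 2.5714, -0.7143).
‖u_2‖ = 2.6726, so q_2 = (0.0535, 0.9621, -0.2673).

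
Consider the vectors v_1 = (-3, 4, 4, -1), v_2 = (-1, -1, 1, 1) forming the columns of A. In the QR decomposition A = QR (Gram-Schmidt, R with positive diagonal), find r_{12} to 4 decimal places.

e_1 = v_1/‖v_1‖ = (-3, 4, 4, -1)/6.4807 = (-0.4629, 0.6172, 0.6172, -0.1543).
r_{12} = e_1·v_2 = 0.3086.

r_{12} = 0.3086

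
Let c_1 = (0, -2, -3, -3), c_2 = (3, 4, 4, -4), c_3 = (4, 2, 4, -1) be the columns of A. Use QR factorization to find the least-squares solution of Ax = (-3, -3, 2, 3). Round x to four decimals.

c_1 = (0, -2, -3, -3); ‖c_1‖ = 4.6904, so e_1 = (0.0000, -0.4264, -0.6396, -0.6396).
e_1·c_2 = 0.0000·3 + (-0.4264)·4 + (-0.6396)·4 + (-0.6396)·(-4) = -1.7056.
u_2 = c_2 + 1.7056·e_1 = (3.0000, 3.2727, 2.9091, -5.0909).
‖u_2‖ = 7.3547, so e_2 = (0.4079, 0.4450, 0.3955, -0.6922).
e_1·c_3 = 0.0000·4 + (-0.4264)·2 + (-0.6396)·4 + (-0.6396)·(-1) = -2.7716; e_2·c_3 = 0.4079·4 + 0.4450·2 + 0.3955·4 + (-0.6922)·(-1) = 4.7960.
u_3 = c_3 + 2.7716·e_1 − 4.7960·e_2 = (2.0437, -1.3160, 0.3303, 0.5471).
‖u_3‖ = 2.5133, so e_3 = (0.8131, -0.5236, 0.1314, 0.2177).
Qᵀb = (-1.9188, -3.8442, 0.0471).
Back-substitute: x_3 = 0.0471/2.5133 = 0.0188.
x_2 = (-3.8442 − 4.7960·0.0188)/7.3547 = -0.5349.
x_1 = (-1.9188 + 1.7056·(-0.5349) + 2.7716·0.0188)/4.6904 = -0.5925.

x = (-0.5925, -0.5349, 0.0188)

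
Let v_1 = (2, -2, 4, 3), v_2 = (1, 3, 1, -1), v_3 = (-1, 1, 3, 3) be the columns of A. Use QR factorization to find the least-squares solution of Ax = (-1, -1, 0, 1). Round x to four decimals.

x = (-0.0996, -0.4888, 0.2835)

e_1 = v_1/‖v_1‖ = (2, -2, 4, 3)/5.7446 = (0.3482, -0.3482, 0.6963, 0.5222).
r_{12} = e_1·v_2 = -0.5222.
u_2 = v_2 + 0.5222·e_1 = (1.1818, 2.8182, 1.3636, -0.7273).
‖u_2‖ = 3.4245, so e_2 = (0.3451, 0.8229, 0.3982, -0.2124).
r_{13} = e_1·v_3 = 2.9593; r_{23} = e_2·v_3 = 1.0353.
u_3 = v_3 − 2.9593·e_1 − 1.0353·e_2 = (-2.3876, 1.1783, 0.5271, 1.6744).
‖u_3‖ = 3.1891, so e_3 = (-0.7487, 0.3695, 0.1653, 0.5250).
Qᵀb = (0.5222, -1.3804, 0.9042).
Back-substitute: x_3 = 0.9042/3.1891 = 0.2835.
x_2 = (-1.3804 − 1.0353·0.2835)/3.4245 = -0.4888.
x_1 = (0.5222 + 0.5222·(-0.4888) − 2.9593·0.2835)/5.7446 = -0.0996.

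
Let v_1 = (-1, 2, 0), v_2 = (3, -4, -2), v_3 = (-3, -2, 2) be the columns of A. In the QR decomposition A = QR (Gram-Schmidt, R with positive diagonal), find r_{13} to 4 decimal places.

r_{13} = -0.4472

q_1 = v_1/‖v_1‖ = (-1, 2, 0)/2.2361 = (-0.4472, 0.8944, 0.0000).
r_{13} = q_1·v_3 = -0.4472.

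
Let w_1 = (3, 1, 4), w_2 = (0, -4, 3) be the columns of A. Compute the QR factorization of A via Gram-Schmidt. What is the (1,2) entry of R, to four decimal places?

q_1 = w_1/‖w_1‖ = (3, 1, 4)/5.0990 = (0.5883, 0.1961, 0.7845).
r_{12} = q_1·w_2 = 1.5689.

r_{12} = 1.5689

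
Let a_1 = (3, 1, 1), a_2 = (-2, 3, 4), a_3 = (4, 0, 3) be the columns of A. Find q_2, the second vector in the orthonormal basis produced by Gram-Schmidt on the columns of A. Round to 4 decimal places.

q_2 = (-0.4227, 0.5411, 0.7270)

a_1 = (3, 1, 1); ‖a_1‖ = 3.3166, so q_1 = (0.9045, 0.3015, 0.3015).
q_1·a_2 = 0.9045·(-2) + 0.3015·3 + 0.3015·4 = 0.3015.
u_2 = a_2 − 0.3015·q_1 = (-2.2727, 2.9091, 3.9091).
‖u_2‖ = 5.3767, so q_2 = (-0.4227, 0.5411, 0.7270).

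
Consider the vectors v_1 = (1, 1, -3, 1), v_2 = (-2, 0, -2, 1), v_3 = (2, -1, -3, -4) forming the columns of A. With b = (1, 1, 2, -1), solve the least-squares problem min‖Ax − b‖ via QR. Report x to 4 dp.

x = (-0.0661, -0.7568, -0.0706)

v_1 = (1, 1, -3, 1); ‖v_1‖ = 3.4641, so q_1 = (0.2887, 0.2887, -0.8660, 0.2887).
q_1·v_2 = 0.2887·(-2) + 0.2887·0 + (-0.8660)·(-2) + 0.2887·1 = 1.4434.
u_2 = v_2 − 1.4434·q_1 = (-2.4167, -0.4167, -0.7500, 0.5833).
‖u_2‖ = 2.6300, so q_2 = (-0.9189, -0.1584, -0.2852, 0.2218).
q_1·v_3 = 0.2887·2 + 0.2887·(-1) + (-0.8660)·(-3) + 0.2887·(-4) = 1.7321; q_2·v_3 = (-0.9189)·2 + (-0.1584)·(-1) + (-0.2852)·(-3) + 0.2218·(-4) = -1.7111.
u_3 = v_3 − 1.7321·q_1 + 1.7111·q_2 = (-0.0723, -1.7711, -1.9880, -4.1205).
‖u_3‖ = 4.9064, so q_3 = (-0.0147, -0.3610, -0.4052, -0.8398).
Qᵀb = (-1.4434, -1.8695, -0.3462).
Back-substitute: x_3 = -0.3462/4.9064 = -0.0706.
x_2 = (-1.8695 + 1.7111·(-0.0706))/2.6300 = -0.7568.
x_1 = (-1.4434 − 1.4434·(-0.7568) − 1.7321·(-0.0706))/3.4641 = -0.0661.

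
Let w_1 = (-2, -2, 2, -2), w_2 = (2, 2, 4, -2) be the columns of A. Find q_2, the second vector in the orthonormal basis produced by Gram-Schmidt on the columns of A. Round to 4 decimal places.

w_1 = (-2, -2, 2, -2); ‖w_1‖ = 4.0000, so q_1 = (-0.5000, -0.5000, 0.5000, -0.5000).
q_1·w_2 = (-0.5000)·2 + (-0.5000)·2 + 0.5000·4 + (-0.5000)·(-2) = 1.0000.
u_2 = w_2 − 1.0000·q_1 = (2.5000, 2.5000, 3.5000, -1.5000).
‖u_2‖ = 5.1962, so q_2 = (0.4811, 0.4811, 0.6736, -0.2887).

q_2 = (0.4811, 0.4811, 0.6736, -0.2887)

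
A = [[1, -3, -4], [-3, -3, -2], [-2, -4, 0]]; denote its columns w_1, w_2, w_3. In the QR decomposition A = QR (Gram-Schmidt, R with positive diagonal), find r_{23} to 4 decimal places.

q_1 = w_1/‖w_1‖ = (1, -3, -2)/3.7417 = (0.2673, -0.8018, -0.5345).
r_{12} = q_1·w_2 = 3.7417.
u_2 = w_2 − 3.7417·q_1 = (-4.0000, 0.0000, -2.0000).
‖u_2‖ = 4.4721, so q_2 = (-0.8944, 0.0000, -0.4472).
r_{23} = q_2·w_3 = 3.5777.

r_{23} = 3.5777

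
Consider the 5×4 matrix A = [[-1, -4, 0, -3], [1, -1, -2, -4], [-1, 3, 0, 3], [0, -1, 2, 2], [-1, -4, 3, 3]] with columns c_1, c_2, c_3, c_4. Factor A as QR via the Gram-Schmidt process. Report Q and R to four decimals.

Q = [[-0.5000, -0.4804, -0.5804, -0.4102], [0.5000, -0.3203, -0.3599, 0.4398], [-0.5000, 0.6405, -0.1727, 0.2479], [0.0000, -0.1601, 0.5909, -0.4632], [-0.5000, -0.4804, 0.3932, 0.6020]], R = [[2.0000, 2.0000, -2.5000, -3.5000], [0.0000, 6.2450, -1.1209, 2.8823], [0.0000, 0.0000, 3.0812, 5.0243], [0.0000, 0.0000, 0.0000, 1.0948]]

c_1 = (-1, 1, -1, 0, -1); ‖c_1‖ = 2.0000, so q_1 = (-0.5000, 0.5000, -0.5000, 0.0000, -0.5000).
q_1·c_2 = (-0.5000)·(-4) + 0.5000·(-1) + (-0.5000)·3 + 0.0000·(-1) + (-0.5000)·(-4) = 2.0000.
u_2 = c_2 − 2.0000·q_1 = (-3.0000, -2.0000, 4.0000, -1.0000, -3.0000).
‖u_2‖ = 6.2450, so q_2 = (-0.4804, -0.3203, 0.6405, -0.1601, -0.4804).
q_1·c_3 = (-0.5000)·0 + 0.5000·(-2) + (-0.5000)·0 + 0.0000·2 + (-0.5000)·3 = -2.5000; q_2·c_3 = (-0.4804)·0 + (-0.3203)·(-2) + 0.6405·0 + (-0.1601)·2 + (-0.4804)·3 = -1.1209.
u_3 = c_3 + 2.5000·q_1 + 1.1209·q_2 = (-1.7885, -1.1090, -0.5321, 1.8205, 1.2115).
‖u_3‖ = 3.0812, so q_3 = (-0.5804, -0.3599, -0.1727, 0.5909, 0.3932).
q_1·c_4 = (-0.5000)·(-3) + 0.5000·(-4) + (-0.5000)·3 + 0.0000·2 + (-0.5000)·3 = -3.5000; q_2·c_4 = (-0.4804)·(-3) + (-0.3203)·(-4) + 0.6405·3 + (-0.1601)·2 + (-0.4804)·3 = 2.8823; q_3·c_4 = (-0.5804)·(-3) + (-0.3599)·(-4) + (-0.1727)·3 + 0.5909·2 + 0.3932·3 = 5.0243.
u_4 = c_4 + 3.5000·q_1 − 2.8823·q_2 − 5.0243·q_3 = (-0.4490, 0.4814, 0.2714, -0.5071, 0.6590).
‖u_4‖ = 1.0948, so q_4 = (-0.4102, 0.4398, 0.2479, -0.4632, 0.6020).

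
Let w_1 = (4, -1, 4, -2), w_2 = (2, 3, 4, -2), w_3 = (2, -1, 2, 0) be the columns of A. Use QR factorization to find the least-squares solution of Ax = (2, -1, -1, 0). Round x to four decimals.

x = (0.6000, -0.4500, -0.3500)

w_1 = (4, -1, 4, -2); ‖w_1‖ = 6.0828, so q_1 = (0.6576, -0.1644, 0.6576, -0.3288).
q_1·w_2 = 0.6576·2 + (-0.1644)·3 + 0.6576·4 + (-0.3288)·(-2) = 4.1100.
u_2 = w_2 − 4.1100·q_1 = (-0.7027, 3.6757, 1.2973, -0.6486).
‖u_2‖ = 4.0135, so q_2 = (-0.1751, 0.9158, 0.3232, -0.1616).
q_1·w_3 = 0.6576·2 + (-0.1644)·(-1) + 0.6576·2 + (-0.3288)·0 = 2.7948; q_2·w_3 = (-0.1751)·2 + 0.9158·(-1) + 0.3232·2 + (-0.1616)·0 = -0.6195.
u_3 = w_3 − 2.7948·q_1 + 0.6195·q_2 = (0.0537, 0.0268, 0.3624, 0.8188).
‖u_3‖ = 0.8974, so q_3 = (0.0598, 0.0299, 0.4038, 0.9124).
Qᵀb = (0.8220, -1.5892, -0.3141).
Back-substitute: x_3 = -0.3141/0.8974 = -0.3500.
x_2 = (-1.5892 + 0.6195·(-0.3500))/4.0135 = -0.4500.
x_1 = (0.8220 − 4.1100·(-0.4500) − 2.7948·(-0.3500))/6.0828 = 0.6000.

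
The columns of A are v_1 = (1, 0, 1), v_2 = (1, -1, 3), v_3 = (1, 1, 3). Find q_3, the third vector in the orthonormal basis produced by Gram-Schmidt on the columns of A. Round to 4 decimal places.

q_3 = (-0.4082, 0.8165, 0.4082)

q_1 = v_1/‖v_1‖ = (1, 0, 1)/1.4142 = (0.7071, 0.0000, 0.7071).
r_{12} = q_1·v_2 = 2.8284.
u_2 = v_2 − 2.8284·q_1 = (-1.0000, -1.0000, 1.0000).
‖u_2‖ = 1.7321, so q_2 = (-0.5774, -0.5774, 0.5774).
r_{13} = q_1·v_3 = 2.8284; r_{23} = q_2·v_3 = 0.5774.
u_3 = v_3 − 2.8284·q_1 − 0.5774·q_2 = (-0.6667, 1.3333, 0.6667).
‖u_3‖ = 1.6330, so q_3 = (-0.4082, 0.8165, 0.4082).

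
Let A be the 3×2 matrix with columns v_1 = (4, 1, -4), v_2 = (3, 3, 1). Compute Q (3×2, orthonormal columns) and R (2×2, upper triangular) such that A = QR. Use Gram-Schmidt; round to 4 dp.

Q = [[0.6963, 0.4256], [0.1741, 0.6810], [-0.6963, 0.5959]], R = [[5.7446, 1.9149], [0.0000, 3.9158]]

q_1 = v_1/‖v_1‖ = (4, 1, -4)/5.7446 = (0.6963, 0.1741, -0.6963).
r_{12} = q_1·v_2 = 1.9149.
u_2 = v_2 − 1.9149·q_1 = (1.6667, 2.6667, 2.3333).
‖u_2‖ = 3.9158, so q_2 = (0.4256, 0.6810, 0.5959).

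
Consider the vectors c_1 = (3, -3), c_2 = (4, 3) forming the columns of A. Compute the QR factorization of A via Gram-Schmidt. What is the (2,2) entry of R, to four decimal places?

r_{22} = 4.9497

c_1 = (3, -3); ‖c_1‖ = 4.2426, so q_1 = (0.7071, -0.7071).
q_1·c_2 = 0.7071·4 + (-0.7071)·3 = 0.7071.
u_2 = c_2 − 0.7071·q_1 = (3.5000, 3.5000).
r_{22} = ‖u_2‖ = 4.9497.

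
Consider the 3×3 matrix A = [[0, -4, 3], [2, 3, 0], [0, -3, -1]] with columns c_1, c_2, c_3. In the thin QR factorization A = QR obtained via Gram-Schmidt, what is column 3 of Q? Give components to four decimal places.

c_1 = (0, 2, 0); ‖c_1‖ = 2.0000, so q_1 = (0.0000, 1.0000, 0.0000).
q_1·c_2 = 0.0000·(-4) + 1.0000·3 + 0.0000·(-3) = 3.0000.
u_2 = c_2 − 3.0000·q_1 = (-4.0000, 0.0000, -3.0000).
‖u_2‖ = 5.0000, so q_2 = (-0.8000, 0.0000, -0.6000).
q_1·c_3 = 0.0000·3 + 1.0000·0 + 0.0000·(-1) = 0.0000; q_2·c_3 = (-0.8000)·3 + 0.0000·0 + (-0.6000)·(-1) = -1.8000.
u_3 = c_3 + 0.0000·q_1 + 1.8000·q_2 = (1.5600, 0.0000, -2.0800).
‖u_3‖ = 2.6000, so q_3 = (0.6000, 0.0000, -0.8000).

q_3 = (0.6000, 0.0000, -0.8000)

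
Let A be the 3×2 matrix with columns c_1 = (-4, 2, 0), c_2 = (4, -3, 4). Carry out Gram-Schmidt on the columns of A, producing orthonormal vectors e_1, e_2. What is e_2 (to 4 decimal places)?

e_2 = (-0.0976, -0.1952, 0.9759)

c_1 = (-4, 2, 0); ‖c_1‖ = 4.4721, so e_1 = (-0.8944, 0.4472, 0.0000).
e_1·c_2 = (-0.8944)·4 + 0.4472·(-3) + 0.0000·4 = -4.9193.
u_2 = c_2 + 4.9193·e_1 = (-0.4000, -0.8000, 4.0000).
‖u_2‖ = 4.0988, so e_2 = (-0.0976, -0.1952, 0.9759).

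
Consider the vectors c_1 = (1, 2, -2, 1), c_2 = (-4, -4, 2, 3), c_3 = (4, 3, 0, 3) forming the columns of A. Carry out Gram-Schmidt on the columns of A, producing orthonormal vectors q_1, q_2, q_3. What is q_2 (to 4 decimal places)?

q_2 = (-0.5093, -0.2641, -0.1132, 0.8112)

c_1 = (1, 2, -2, 1); ‖c_1‖ = 3.1623, so q_1 = (0.3162, 0.6325, -0.6325, 0.3162).
q_1·c_2 = 0.3162·(-4) + 0.6325·(-4) + (-0.6325)·2 + 0.3162·3 = -4.1110.
u_2 = c_2 + 4.1110·q_1 = (-2.7000, -1.4000, -0.6000, 4.3000).
‖u_2‖ = 5.3009, so q_2 = (-0.5093, -0.2641, -0.1132, 0.8112).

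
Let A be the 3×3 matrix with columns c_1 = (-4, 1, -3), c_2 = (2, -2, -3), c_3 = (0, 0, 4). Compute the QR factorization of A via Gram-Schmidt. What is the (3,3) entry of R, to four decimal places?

q_1 = c_1/‖c_1‖ = (-4, 1, -3)/5.0990 = (-0.7845, 0.1961, -0.5883).
r_{12} = q_1·c_2 = -0.1961.
u_2 = c_2 + 0.1961·q_1 = (1.8462, -1.9615, -3.1154).
‖u_2‖ = 4.1184, so q_2 = (0.4483, -0.4763, -0.7564).
r_{13} = q_1·c_3 = -2.3534; r_{23} = q_2·c_3 = -3.0258.
u_3 = c_3 + 2.3534·q_1 + 3.0258·q_2 = (-0.4898, -0.9796, 0.3265).
r_{33} = ‖u_3‖ = 1.1429.

r_{33} = 1.1429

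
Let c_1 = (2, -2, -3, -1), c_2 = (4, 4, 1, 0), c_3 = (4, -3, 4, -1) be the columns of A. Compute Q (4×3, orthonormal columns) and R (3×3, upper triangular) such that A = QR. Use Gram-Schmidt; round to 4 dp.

c_1 = (2, -2, -3, -1); ‖c_1‖ = 4.2426, so e_1 = (0.4714, -0.4714, -0.7071, -0.2357).
e_1·c_2 = 0.4714·4 + (-0.4714)·4 + (-0.7071)·1 + (-0.2357)·0 = -0.7071.
u_2 = c_2 + 0.7071·e_1 = (4.3333, 3.6667, 0.5000, -0.1667).
‖u_2‖ = 5.7009, so e_2 = (0.7601, 0.6432, 0.0877, -0.0292).
e_1·c_3 = 0.4714·4 + (-0.4714)·(-3) + (-0.7071)·4 + (-0.2357)·(-1) = 0.7071; e_2·c_3 = 0.7601·4 + 0.6432·(-3) + 0.0877·4 + (-0.0292)·(-1) = 1.4910.
u_3 = c_3 − 0.7071·e_1 − 1.4910·e_2 = (2.5333, -3.6256, 4.3692, -0.7897).
‖u_3‖ = 6.2671, so e_3 = (0.4042, -0.5785, 0.6972, -0.1260).

Q = [[0.4714, 0.7601, 0.4042], [-0.4714, 0.6432, -0.5785], [-0.7071, 0.0877, 0.6972], [-0.2357, -0.0292, -0.1260]], R = [[4.2426, -0.7071, 0.7071], [0.0000, 5.7009, 1.4910], [0.0000, 0.0000, 6.2671]]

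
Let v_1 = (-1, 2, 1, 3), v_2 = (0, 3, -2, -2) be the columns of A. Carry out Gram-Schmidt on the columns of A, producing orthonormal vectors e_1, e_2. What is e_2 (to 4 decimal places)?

e_2 = (-0.0326, 0.7986, -0.4563, -0.3911)

e_1 = v_1/‖v_1‖ = (-1, 2, 1, 3)/3.8730 = (-0.2582, 0.5164, 0.2582, 0.7746).
r_{12} = e_1·v_2 = -0.5164.
u_2 = v_2 + 0.5164·e_1 = (-0.1333, 3.2667, -1.8667, -1.6000).
‖u_2‖ = 4.0906, so e_2 = (-0.0326, 0.7986, -0.4563, -0.3911).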